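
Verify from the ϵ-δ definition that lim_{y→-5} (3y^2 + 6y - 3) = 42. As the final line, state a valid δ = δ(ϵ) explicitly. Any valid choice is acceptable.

δ = min(1, ϵ/27)

Let ϵ > 0 be given. We want δ > 0 such that 0 < |y + 5| < δ implies |(3y^2 + 6y - 3) − 42| < ϵ.
(3y^2 + 6y - 3) − 42 = 3y^2 + 6y - 45 = (y + 5)(3y - 9).
So |(3y^2 + 6y - 3) − 42| = |y + 5|·|3y - 9|.
Assume first that |y + 5| < 1, so |y| < 6. Then |3y - 9| ≤ 3·6 + 9 = 27.
Hence |(3y^2 + 6y - 3) − 42| ≤ 27|y + 5| < ϵ provided |y + 5| < ϵ/27.
Take δ = min(1, ϵ/27). Then 0 < |y + 5| < δ gives both |y + 5| < 1 and |y + 5| < ϵ/27, so |(3y^2 + 6y - 3) − 42| < ϵ.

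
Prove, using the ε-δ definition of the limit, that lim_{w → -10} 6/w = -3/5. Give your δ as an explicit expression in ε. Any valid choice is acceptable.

δ = min(5, (25/3)ε)

Fix ε > 0. We seek δ > 0 such that 0 < |w + 10| < δ implies |6/w + 3/5| < ε.
|6/w + 3/5| = 6·|-10 − w|/(10·|w|) = 6|w + 10|/(10|w|).
Require δ ≤ 5 so that |w| > 10 − 5 = 5, hence 10|w| > 50.
Then |6/w + 3/5| < 6|w + 10|/50, which is < ε when |w + 10| < (25/3)ε.
Take δ = min(5, (25/3)ε). Then 0 < |w + 10| < δ gives both |w + 10| < 5 and |w + 10| < (25/3)ε, so |6/w + 3/5| < ε.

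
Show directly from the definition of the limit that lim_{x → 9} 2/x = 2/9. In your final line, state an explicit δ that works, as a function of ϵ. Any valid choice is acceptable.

Let ϵ > 0 be given. We seek δ > 0 such that 0 < |x − 9| < δ implies |2/x − (2/9)| < ϵ.
|2/x − (2/9)| = 2·|9 − x|/(9·|x|) = 2|x − 9|/(9|x|).
Require δ ≤ 9/2 so that |x| > 9 − 9/2 = 9/2, hence 9|x| > 81/2.
Then |2/x − (2/9)| < 2|x − 9|/(81/2), which is < ϵ when |x − 9| < (81/4)ϵ.
Take δ = min(9/2, (81/4)ϵ). Then 0 < |x − 9| < δ gives both |x − 9| < 9/2 and |x − 9| < (81/4)ϵ, so |2/x − (2/9)| < ϵ.

δ = min(9/2, (81/4)ϵ)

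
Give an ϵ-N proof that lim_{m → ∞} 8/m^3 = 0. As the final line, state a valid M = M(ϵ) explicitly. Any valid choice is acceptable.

M = (8/ϵ)^{1/3}

Let ϵ > 0 be given. For m ≥ 1, |8/m^3 − 0| = 8/m^3.
8/m^3 < ϵ ⇔ m^3 > 8/ϵ ⇔ m > (8/ϵ)^{1/3}.
Take M = (8/ϵ)^{1/3}. Then m > M implies 8/m^3 < ϵ.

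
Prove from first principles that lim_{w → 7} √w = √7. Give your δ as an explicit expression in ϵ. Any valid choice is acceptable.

δ = min(7, √7·ϵ)

Suppose ϵ > 0. We want δ > 0 such that 0 < |w − 7| < δ implies |√w − √7| < ϵ.
Rationalise: √w − √7 = (w − 7)/(√w + √7), so |√w − √7| = |w − 7|/(√w + √7).
Restrict δ ≤ 7 so that |w − 7| < 7 forces w > 0, and then √w + √7 > √7.
Hence |√w − √7| < |w − 7|/√7, which is < ϵ once |w − 7| < √7·ϵ.
Take δ = min(7, √7·ϵ). If 0 < |w − 7| < δ then w > 0 and |√w − √7| < |w − 7|/√7 < ϵ.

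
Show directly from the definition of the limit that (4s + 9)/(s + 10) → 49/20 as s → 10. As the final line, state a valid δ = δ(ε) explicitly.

δ = min(10, (200/31)ε)

Let ε > 0. We want δ > 0 with 0 < |s − 10| < δ ⇒ |(4s + 9)/(s + 10) − (49/20)| < ε.
Combining over a common denominator, (4s + 9)/(s + 10) − (49/20) = [(4s + 9)·20 − 49·(s + 10)] / [20·(s + 10)] = 31(s − 10) / (20(s + 10)).
So |(4s + 9)/(s + 10) − (49/20)| = 31|s − 10| / (20·|s + 10|).
Require δ ≤ 10, so |s + 10| ≥ |20| − |s − 10| > 20 − 10 = 10.
Hence |(4s + 9)/(s + 10) − (49/20)| < 31|s − 10|/(20·10) = (31/200)|s − 10|, which is < ε once |s − 10| < (200/31)ε.
Take δ = min(10, (200/31)ε). Then 0 < |s − 10| < δ forces both bounds, so |(4s + 9)/(s + 10) − (49/20)| < ε.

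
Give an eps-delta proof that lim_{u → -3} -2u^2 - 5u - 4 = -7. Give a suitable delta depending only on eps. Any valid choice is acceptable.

delta = min(2, eps/11)

Fix eps > 0. We want delta > 0 such that 0 < |u + 3| < delta implies |(-2u^2 - 5u - 4) + 7| < eps.
(-2u^2 - 5u - 4) + 7 = -2u^2 - 5u + 3 = (u + 3)(-2u + 1).
So |(-2u^2 - 5u - 4) + 7| = |u + 3|·|-2u + 1|.
Require delta ≤ 2. Then |u + 3| < 2 gives |u| < 5, and by the triangle inequality |-2u + 1| ≤ 2·5 + 1 = 11.
Hence |(-2u^2 - 5u - 4) + 7| ≤ 11|u + 3| < eps provided |u + 3| < eps/11.
Choosing delta = min(2, eps/11) ensures both conditions, hence |(-2u^2 - 5u - 4) + 7| < eps.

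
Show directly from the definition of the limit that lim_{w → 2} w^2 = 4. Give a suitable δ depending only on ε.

δ = min(1, ε/5)

Let ε > 0 be given. We seek δ > 0 with 0 < |w − 2| < δ ⇒ |w^2 − 4| < ε.
Factor: w^2 − 4 = (w − 2)(w + 2), so |w^2 − 4| = |w − 2|·|w + 2|.
Restrict δ ≤ 1. Then |w − 2| < 1 gives |w| < 3, so by the triangle inequality |w + 2| ≤ 3 + 2 = 5.
Hence |w^2 − 4| ≤ 5|w − 2|, which is < ε once |w − 2| < ε/5.
Take δ = min(1, ε/5). If 0 < |w − 2| < δ then both bounds hold and |w^2 − 4| ≤ 5|w − 2| < 5·(ε/5) = ε.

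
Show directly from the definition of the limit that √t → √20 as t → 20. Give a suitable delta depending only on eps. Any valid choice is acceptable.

Fix eps > 0. We want delta > 0 such that 0 < |t − 20| < delta implies |√t − √20| < eps.
Multiplying by the conjugate, |√t − √20| = |t − 20|/(√t + √20).
Restrict delta ≤ 20 so that |t − 20| < 20 forces t > 0, and then √t + √20 > √20.
Hence |√t − √20| < |t − 20|/√20, which is < eps once |t − 20| < √20·eps.
Take delta = min(20, √20·eps). If 0 < |t − 20| < delta then t > 0 and |√t − √20| < |t − 20|/√20 < eps.

delta = min(20, √20·eps)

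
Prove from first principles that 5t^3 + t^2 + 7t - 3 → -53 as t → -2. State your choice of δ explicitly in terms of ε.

δ = min(1, ε/97)

Let ε > 0 be given. We want δ > 0 such that 0 < |t + 2| < δ implies |(5t^3 + t^2 + 7t - 3) + 53| < ε.
(5t^3 + t^2 + 7t - 3) + 53 = 5t^3 + t^2 + 7t + 50 = (t + 2)(5t^2 - 9t + 25).
So |(5t^3 + t^2 + 7t - 3) + 53| = |t + 2|·|5t^2 - 9t + 25|.
Assume first that |t + 2| < 1, so |t| < 3. Then |5t^2 - 9t + 25| ≤ 5·3^2 + 9·3 + 25 = 97.
Hence |(5t^3 + t^2 + 7t - 3) + 53| ≤ 97|t + 2| < ε provided |t + 2| < ε/97.
Choosing δ = min(1, ε/97) ensures both conditions, hence |(5t^3 + t^2 + 7t - 3) + 53| < ε.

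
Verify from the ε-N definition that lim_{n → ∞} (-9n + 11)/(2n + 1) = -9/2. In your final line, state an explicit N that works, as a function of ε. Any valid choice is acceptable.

Let ε > 0 be given. For n ≥ 1, |(-9n + 11)/(2n + 1) + 9/2| = |31|/(2(2n + 1)) = 31/(2(2n + 1)).
Since 2n + 1 ≥ 2n for n ≥ 1, this is ≤ 31/(2·2n) = (31/4)/n.
So |(-9n + 11)/(2n + 1) + 9/2| < ε whenever n > (31/4)/ε.
Take N = (31/4)/ε. If n > N then |(-9n + 11)/(2n + 1) + 9/2| ≤ (31/4)/n < ε.

N = (31/4)/ε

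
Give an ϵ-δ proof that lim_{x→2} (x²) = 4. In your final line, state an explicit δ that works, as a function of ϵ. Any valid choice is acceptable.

Fix ϵ > 0. We seek δ > 0 with 0 < |x − 2| < δ ⇒ |x² − 4| < ϵ.
Factor: x² − 4 = (x − 2)(x + 2), so |x² − 4| = |x − 2|·|x + 2|.
Restrict δ ≤ 2. Then |x − 2| < 2 gives |x| < 4, so by the triangle inequality |x + 2| ≤ 4 + 2 = 6.
Hence |x² − 4| ≤ 6|x − 2|, which is < ϵ once |x − 2| < ϵ/6.
Take δ = min(2, ϵ/6). If 0 < |x − 2| < δ then both bounds hold and |x² − 4| ≤ 6|x − 2| < 6·(ϵ/6) = ϵ.

δ = min(2, ϵ/6)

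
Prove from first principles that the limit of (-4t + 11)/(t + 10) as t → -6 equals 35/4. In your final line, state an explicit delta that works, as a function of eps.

Let eps > 0 be given. We want delta > 0 with 0 < |t + 6| < delta ⇒ |(-4t + 11)/(t + 10) − (35/4)| < eps.
Combining over a common denominator, (-4t + 11)/(t + 10) − (35/4) = [(-4t + 11)·4 − 35·(t + 10)] / [4·(t + 10)] = -51(t + 6) / (4(t + 10)).
So |(-4t + 11)/(t + 10) − (35/4)| = 51|t + 6| / (4·|t + 10|).
Restrict delta ≤ 2. Then |t + 6| < 2 gives |t + 10| = |(t + 6) + 4| ≥ 4 − 2 = 2.
Hence |(-4t + 11)/(t + 10) − (35/4)| < 51|t + 6|/(4·2) = (51/8)|t + 6|, which is < eps once |t + 6| < (8/51)eps.
Take delta = min(2, (8/51)eps). Then 0 < |t + 6| < delta forces both bounds, so |(-4t + 11)/(t + 10) − (35/4)| < eps.

delta = min(2, (8/51)eps)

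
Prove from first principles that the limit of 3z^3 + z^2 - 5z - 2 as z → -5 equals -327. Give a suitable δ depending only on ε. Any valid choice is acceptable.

δ = min(1, ε/257)

Let ε > 0 be given. We want δ > 0 such that 0 < |z + 5| < δ implies |(3z^3 + z^2 - 5z - 2) + 327| < ε.
(3z^3 + z^2 - 5z - 2) + 327 = 3z^3 + z^2 - 5z + 325 = (z + 5)(3z^2 - 14z + 65).
So |(3z^3 + z^2 - 5z - 2) + 327| = |z + 5|·|3z^2 - 14z + 65|.
Require δ ≤ 1. Then |z + 5| < 1 gives |z| < 6, and by the triangle inequality |3z^2 - 14z + 65| ≤ 3·6^2 + 14·6 + 65 = 257.
Hence |(3z^3 + z^2 - 5z - 2) + 327| ≤ 257|z + 5| < ε provided |z + 5| < ε/257.
Choosing δ = min(1, ε/257) ensures both conditions, hence |(3z^3 + z^2 - 5z - 2) + 327| < ε.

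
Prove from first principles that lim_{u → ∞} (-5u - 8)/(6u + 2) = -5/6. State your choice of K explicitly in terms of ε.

K = (19/18)/ε

Suppose ε > 0. We seek K > 0 such that u > K implies |(-5u - 8)/(6u + 2) + 5/6| < ε.
(-5u - 8)/(6u + 2) + 5/6 = (6(-5u - 8) − (-5)(6u + 2)) / (6(6u + 2)) = -38/(6(6u + 2)).
For u > 0 we have 6u + 2 > 6u, so |(-5u - 8)/(6u + 2) + 5/6| = 38/(6(6u + 2)) < 38/(6·6u) = (19/18)/u.
Thus |(-5u - 8)/(6u + 2) + 5/6| < ε whenever u > (19/18)/ε.
Take K = (19/18)/ε. If u > K then |(-5u - 8)/(6u + 2) + 5/6| < (19/18)/u < ε.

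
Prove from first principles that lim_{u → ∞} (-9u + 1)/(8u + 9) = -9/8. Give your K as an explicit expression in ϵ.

K = (89/64)/ϵ

Suppose ϵ > 0. We seek K > 0 such that u > K implies |(-9u + 1)/(8u + 9) + 9/8| < ϵ.
(-9u + 1)/(8u + 9) + 9/8 = (8(-9u + 1) − (-9)(8u + 9)) / (8(8u + 9)) = 89/(8(8u + 9)).
For u > 0 we have 8u + 9 > 8u, so |(-9u + 1)/(8u + 9) + 9/8| = 89/(8(8u + 9)) < 89/(8·8u) = (89/64)/u.
Thus |(-9u + 1)/(8u + 9) + 9/8| < ϵ whenever u > (89/64)/ϵ.
Take K = (89/64)/ϵ. If u > K then |(-9u + 1)/(8u + 9) + 9/8| < (89/64)/u < ϵ.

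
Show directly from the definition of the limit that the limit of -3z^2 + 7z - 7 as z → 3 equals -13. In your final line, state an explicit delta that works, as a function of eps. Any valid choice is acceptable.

delta = min(1, eps/14)

Fix eps > 0. We want delta > 0 such that 0 < |z − 3| < delta implies |(-3z^2 + 7z - 7) + 13| < eps.
(-3z^2 + 7z - 7) + 13 = -3z^2 + 7z + 6 = (z − 3)(-3z - 2).
So |(-3z^2 + 7z - 7) + 13| = |z − 3|·|-3z - 2|.
Assume first that |z − 3| < 1, so |z| < 4. Then |-3z - 2| ≤ 3·4 + 2 = 14.
Hence |(-3z^2 + 7z - 7) + 13| ≤ 14|z − 3| < eps provided |z − 3| < eps/14.
Choosing delta = min(1, eps/14) ensures both conditions, hence |(-3z^2 + 7z - 7) + 13| < eps.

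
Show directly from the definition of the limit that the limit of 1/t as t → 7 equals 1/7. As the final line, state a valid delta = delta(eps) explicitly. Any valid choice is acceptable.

Suppose eps > 0. We seek delta > 0 such that 0 < |t − 7| < delta implies |1/t − (1/7)| < eps.
|1/t − (1/7)| = |7 − t|/(7·|t|) = |t − 7|/(7|t|).
Require delta ≤ 7/2 so that |t| > 7 − 7/2 = 7/2, hence 7|t| > 49/2.
Then |1/t − (1/7)| < |t − 7|/(49/2), which is < eps when |t − 7| < (49/2)eps.
Take delta = min(7/2, (49/2)eps). Then 0 < |t − 7| < delta gives both |t − 7| < 7/2 and |t − 7| < (49/2)eps, so |1/t − (1/7)| < eps.

delta = min(7/2, (49/2)eps)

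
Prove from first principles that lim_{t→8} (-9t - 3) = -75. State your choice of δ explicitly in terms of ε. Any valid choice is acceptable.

δ = ε/9

Let ε > 0. We need δ > 0 so that 0 < |t − 8| < δ implies |(-9t - 3) + 75| < ε.
Since (-9t - 3) + 75 = -9(t − 8), we have |(-9t - 3) + 75| = 9|t − 8|.
Thus it suffices that |t − 8| < ε/9.
Take δ = ε/9. If 0 < |t − 8| < δ then |(-9t - 3) + 75| = 9|t − 8| < 9·(ε/9) = ε.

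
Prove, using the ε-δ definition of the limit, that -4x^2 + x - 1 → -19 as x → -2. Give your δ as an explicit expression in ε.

Fix ε > 0. We want δ > 0 such that 0 < |x + 2| < δ implies |(-4x^2 + x - 1) + 19| < ε.
(-4x^2 + x - 1) + 19 = -4x^2 + x + 18 = (x + 2)(-4x + 9).
So |(-4x^2 + x - 1) + 19| = |x + 2|·|-4x + 9|.
Assume first that |x + 2| < 2, so |x| < 4. Then |-4x + 9| ≤ 4·4 + 9 = 25.
Hence |(-4x^2 + x - 1) + 19| ≤ 25|x + 2| < ε provided |x + 2| < ε/25.
Choosing δ = min(2, ε/25) ensures both conditions, hence |(-4x^2 + x - 1) + 19| < ε.

δ = min(2, ε/25)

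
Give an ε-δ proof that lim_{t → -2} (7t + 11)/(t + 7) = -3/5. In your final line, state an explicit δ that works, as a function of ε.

Let ε > 0 be given. We want δ > 0 with 0 < |t + 2| < δ ⇒ |(7t + 11)/(t + 7) + 3/5| < ε.
Combining over a common denominator, (7t + 11)/(t + 7) + 3/5 = [(7t + 11)·5 − (-3)·(t + 7)] / [5·(t + 7)] = 38(t + 2) / (5(t + 7)).
So |(7t + 11)/(t + 7) + 3/5| = 38|t + 2| / (5·|t + 7|).
Require δ ≤ 5/2, so |t + 7| ≥ |5| − |t + 2| > 5 − 5/2 = 5/2.
Hence |(7t + 11)/(t + 7) + 3/5| < 38|t + 2|/(5·(5/2)) = (76/25)|t + 2|, which is < ε once |t + 2| < (25/76)ε.
Take δ = min(5/2, (25/76)ε). Then 0 < |t + 2| < δ forces both bounds, so |(7t + 11)/(t + 7) + 3/5| < ε.

δ = min(5/2, (25/76)ε)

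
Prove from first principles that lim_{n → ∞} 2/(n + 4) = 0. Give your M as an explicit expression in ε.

M = 2/ε

Let ε > 0. For n ≥ 1, |2/(n + 4) − 0| = 2/(n + 4) ≤ 2/n.
We need 2/n < ε, i.e. n > 2/ε.
Take M = 2/ε. If n > M then |2/(n + 4)| ≤ 2/n < ε.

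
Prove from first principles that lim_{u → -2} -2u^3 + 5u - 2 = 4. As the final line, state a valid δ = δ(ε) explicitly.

δ = min(2, ε/51)

Let ε > 0 be given. We want δ > 0 such that 0 < |u + 2| < δ implies |(-2u^3 + 5u - 2) − 4| < ε.
(-2u^3 + 5u - 2) − 4 = -2u^3 + 5u - 6 = (u + 2)(-2u^2 + 4u - 3).
So |(-2u^3 + 5u - 2) − 4| = |u + 2|·|-2u^2 + 4u - 3|.
Assume first that |u + 2| < 2, so |u| < 4. Then |-2u^2 + 4u - 3| ≤ 2·4^2 + 4·4 + 3 = 51.
Hence |(-2u^3 + 5u - 2) − 4| ≤ 51|u + 2| < ε provided |u + 2| < ε/51.
Take δ = min(2, ε/51). Then 0 < |u + 2| < δ gives both |u + 2| < 2 and |u + 2| < ε/51, so |(-2u^3 + 5u - 2) − 4| < ε.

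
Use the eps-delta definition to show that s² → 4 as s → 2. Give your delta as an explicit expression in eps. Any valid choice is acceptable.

Let eps > 0 be given. We seek delta > 0 with 0 < |s − 2| < delta ⇒ |s² − 4| < eps.
Factor: s² − 4 = (s − 2)(s + 2), so |s² − 4| = |s − 2|·|s + 2|.
Restrict delta ≤ 2. Then |s − 2| < 2 gives |s| < 4, so by the triangle inequality |s + 2| ≤ 4 + 2 = 6.
Hence |s² − 4| ≤ 6|s − 2|, which is < eps once |s − 2| < eps/6.
Take delta = min(2, eps/6). If 0 < |s − 2| < delta then both bounds hold and |s² − 4| ≤ 6|s − 2| < 6·(eps/6) = eps.

delta = min(2, eps/6)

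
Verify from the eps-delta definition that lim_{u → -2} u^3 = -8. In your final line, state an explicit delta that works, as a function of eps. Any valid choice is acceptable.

delta = min(1, eps/19)

Let eps > 0 be given. We seek delta > 0 with 0 < |u + 2| < delta ⇒ |u^3 + 8| < eps.
Factor: u^3 + 8 = (u + 2)(u^2 - 2u + 4), so |u^3 + 8| = |u + 2|·|u^2 - 2u + 4|.
Impose delta ≤ 1 so that |u| < 3; then |u^2 - 2u + 4| ≤ 19.
Hence |u^3 + 8| ≤ 19|u + 2|, which is < eps once |u + 2| < eps/19.
Take delta = min(1, eps/19). If 0 < |u + 2| < delta then both bounds hold and |u^3 + 8| ≤ 19|u + 2| < 19·(eps/19) = eps.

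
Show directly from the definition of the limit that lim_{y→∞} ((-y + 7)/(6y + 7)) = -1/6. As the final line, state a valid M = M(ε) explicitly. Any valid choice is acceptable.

Let ε > 0 be given. We seek M > 0 such that y > M implies |(-y + 7)/(6y + 7) + 1/6| < ε.
(-y + 7)/(6y + 7) + 1/6 = (6(-y + 7) − (-1)(6y + 7)) / (6(6y + 7)) = 49/(6(6y + 7)).
For y > 0 we have 6y + 7 > 6y, so |(-y + 7)/(6y + 7) + 1/6| = 49/(6(6y + 7)) < 49/(6·6y) = (49/36)/y.
Thus |(-y + 7)/(6y + 7) + 1/6| < ε whenever y > (49/36)/ε.
Take M = (49/36)/ε. If y > M then |(-y + 7)/(6y + 7) + 1/6| < (49/36)/y < ε.

M = (49/36)/ε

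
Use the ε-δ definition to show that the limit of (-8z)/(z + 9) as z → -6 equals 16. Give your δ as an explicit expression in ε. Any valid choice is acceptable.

Suppose ε > 0. We want δ > 0 with 0 < |z + 6| < δ ⇒ |(-8z)/(z + 9) − 16| < ε.
Combining over a common denominator, (-8z)/(z + 9) − 16 = [(-8z)·3 − 48·(z + 9)] / [3·(z + 9)] = -72(z + 6) / (3(z + 9)).
So |(-8z)/(z + 9) − 16| = 72|z + 6| / (3·|z + 9|).
Require δ ≤ 3/2, so |z + 9| ≥ |3| − |z + 6| > 3 − 3/2 = 3/2.
Hence |(-8z)/(z + 9) − 16| < 72|z + 6|/(3·(3/2)) = 16|z + 6|, which is < ε once |z + 6| < (1/16)ε.
Take δ = min(3/2, (1/16)ε). Then 0 < |z + 6| < δ forces both bounds, so |(-8z)/(z + 9) − 16| < ε.

δ = min(3/2, (1/16)ε)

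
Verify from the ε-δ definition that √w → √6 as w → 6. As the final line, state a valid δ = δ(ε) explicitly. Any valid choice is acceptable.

Fix ε > 0. We want δ > 0 such that 0 < |w − 6| < δ implies |√w − √6| < ε.
Rationalise: √w − √6 = (w − 6)/(√w + √6), so |√w − √6| = |w − 6|/(√w + √6).
Restrict δ ≤ 6 so that |w − 6| < 6 forces w > 0, and then √w + √6 > √6.
Hence |√w − √6| < |w − 6|/√6, which is < ε once |w − 6| < √6·ε.
Take δ = min(6, √6·ε). If 0 < |w − 6| < δ then w > 0 and |√w − √6| < |w − 6|/√6 < ε.

δ = min(6, √6·ε)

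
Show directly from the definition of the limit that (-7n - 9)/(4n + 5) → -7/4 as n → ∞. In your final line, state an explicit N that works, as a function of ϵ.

N = (1/16)/ϵ

Suppose ϵ > 0. For n ≥ 1, |(-7n - 9)/(4n + 5) + 7/4| = |-1|/(4(4n + 5)) = 1/(4(4n + 5)).
Since 4n + 5 ≥ 4n for n ≥ 1, this is ≤ 1/(4·4n) = (1/16)/n.
So |(-7n - 9)/(4n + 5) + 7/4| < ϵ whenever n > (1/16)/ϵ.
Take N = (1/16)/ϵ. If n > N then |(-7n - 9)/(4n + 5) + 7/4| ≤ (1/16)/n < ϵ.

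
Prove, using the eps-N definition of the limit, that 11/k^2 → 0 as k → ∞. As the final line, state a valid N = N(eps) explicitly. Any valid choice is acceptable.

N = (11/eps)^{1/2}

Let eps > 0 be given. For k ≥ 1, |11/k^2 − 0| = 11/k^2.
11/k^2 < eps ⇔ k^2 > 11/eps ⇔ k > (11/eps)^{1/2}.
Take N = (11/eps)^{1/2}. Then k > N implies 11/k^2 < eps.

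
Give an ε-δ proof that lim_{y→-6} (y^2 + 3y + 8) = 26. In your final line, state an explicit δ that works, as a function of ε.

Let ε > 0 be given. We want δ > 0 such that 0 < |y + 6| < δ implies |(y^2 + 3y + 8) − 26| < ε.
(y^2 + 3y + 8) − 26 = y^2 + 3y - 18 = (y + 6)(y - 3).
So |(y^2 + 3y + 8) − 26| = |y + 6|·|y - 3|.
Assume first that |y + 6| < 1, so |y| < 7. Then |y - 3| ≤ 7 + 3 = 10.
Hence |(y^2 + 3y + 8) − 26| ≤ 10|y + 6| < ε provided |y + 6| < ε/10.
Take δ = min(1, ε/10). Then 0 < |y + 6| < δ gives both |y + 6| < 1 and |y + 6| < ε/10, so |(y^2 + 3y + 8) − 26| < ε.

δ = min(1, ε/10)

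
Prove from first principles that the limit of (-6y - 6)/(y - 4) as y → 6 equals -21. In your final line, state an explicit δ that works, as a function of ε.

δ = min(1, (1/15)ε)

Let ε > 0 be given. We want δ > 0 with 0 < |y − 6| < δ ⇒ |(-6y - 6)/(y - 4) + 21| < ε.
Combining over a common denominator, (-6y - 6)/(y - 4) + 21 = [(-6y - 6)·2 − (-42)·(y - 4)] / [2·(y - 4)] = 30(y − 6) / (2(y - 4)).
So |(-6y - 6)/(y - 4) + 21| = 30|y − 6| / (2·|y − 4|).
Restrict δ ≤ 1. Then |y − 6| < 1 gives |y − 4| = |(y − 6) + 2| ≥ 2 − 1 = 1.
Hence |(-6y - 6)/(y - 4) + 21| < 30|y − 6|/(2·1) = 15|y − 6|, which is < ε once |y − 6| < (1/15)ε.
Take δ = min(1, (1/15)ε). Then 0 < |y − 6| < δ forces both bounds, so |(-6y - 6)/(y - 4) + 21| < ε.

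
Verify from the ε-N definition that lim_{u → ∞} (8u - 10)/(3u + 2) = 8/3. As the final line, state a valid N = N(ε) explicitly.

Let ε > 0. We seek N > 0 such that u > N implies |(8u - 10)/(3u + 2) − (8/3)| < ε.
(8u - 10)/(3u + 2) − (8/3) = (3(8u - 10) − 8(3u + 2)) / (3(3u + 2)) = -46/(3(3u + 2)).
For u > 0 we have 3u + 2 > 3u, so |(8u - 10)/(3u + 2) − (8/3)| = 46/(3(3u + 2)) < 46/(3·3u) = (46/9)/u.
Thus |(8u - 10)/(3u + 2) − (8/3)| < ε whenever u > (46/9)/ε.
Take N = (46/9)/ε. If u > N then |(8u - 10)/(3u + 2) − (8/3)| < (46/9)/u < ε.

N = (46/9)/ε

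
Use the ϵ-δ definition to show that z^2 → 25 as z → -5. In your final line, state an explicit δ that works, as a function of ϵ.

δ = min(1, ϵ/11)

Fix ϵ > 0. We seek δ > 0 with 0 < |z + 5| < δ ⇒ |z^2 − 25| < ϵ.
Factor: z^2 − 25 = (z + 5)(z - 5), so |z^2 − 25| = |z + 5|·|z - 5|.
Restrict δ ≤ 1. Then |z + 5| < 1 gives |z| < 6, so by the triangle inequality |z - 5| ≤ 6 + 5 = 11.
Hence |z^2 − 25| ≤ 11|z + 5|, which is < ϵ once |z + 5| < ϵ/11.
Take δ = min(1, ϵ/11). If 0 < |z + 5| < δ then both bounds hold and |z^2 − 25| ≤ 11|z + 5| < 11·(ϵ/11) = ϵ.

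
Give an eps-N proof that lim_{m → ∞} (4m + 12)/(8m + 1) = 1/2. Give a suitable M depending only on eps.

M = (23/16)/eps

Fix eps > 0. For m ≥ 1, |(4m + 12)/(8m + 1) − (1/2)| = |92|/(8(8m + 1)) = 92/(8(8m + 1)).
Since 8m + 1 ≥ 8m for m ≥ 1, this is ≤ 92/(8·8m) = (23/16)/m.
So |(4m + 12)/(8m + 1) − (1/2)| < eps whenever m > (23/16)/eps.
Take M = (23/16)/eps. If m > M then |(4m + 12)/(8m + 1) − (1/2)| ≤ (23/16)/m < eps.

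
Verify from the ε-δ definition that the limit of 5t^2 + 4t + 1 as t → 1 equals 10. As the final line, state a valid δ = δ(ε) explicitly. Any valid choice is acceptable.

Let ε > 0. We want δ > 0 such that 0 < |t − 1| < δ implies |(5t^2 + 4t + 1) − 10| < ε.
(5t^2 + 4t + 1) − 10 = 5t^2 + 4t - 9 = (t − 1)(5t + 9).
So |(5t^2 + 4t + 1) − 10| = |t − 1|·|5t + 9|.
Assume first that |t − 1| < 1, so |t| < 2. Then |5t + 9| ≤ 5·2 + 9 = 19.
Hence |(5t^2 + 4t + 1) − 10| ≤ 19|t − 1| < ε provided |t − 1| < ε/19.
Choosing δ = min(1, ε/19) ensures both conditions, hence |(5t^2 + 4t + 1) − 10| < ε.

δ = min(1, ε/19)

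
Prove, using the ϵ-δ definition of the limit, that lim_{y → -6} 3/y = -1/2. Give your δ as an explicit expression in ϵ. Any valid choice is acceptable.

δ = min(3, 6ϵ)

Let ϵ > 0 be given. We seek δ > 0 such that 0 < |y + 6| < δ implies |3/y + 1/2| < ϵ.
|3/y + 1/2| = 3·|-6 − y|/(6·|y|) = 3|y + 6|/(6|y|).
Restrict δ ≤ 3. Then |y + 6| < 3 gives |y| > 3, so 6|y| > 18.
Then |3/y + 1/2| < 3|y + 6|/18, which is < ϵ when |y + 6| < 6ϵ.
Take δ = min(3, 6ϵ). Then 0 < |y + 6| < δ gives both |y + 6| < 3 and |y + 6| < 6ϵ, so |3/y + 1/2| < ϵ.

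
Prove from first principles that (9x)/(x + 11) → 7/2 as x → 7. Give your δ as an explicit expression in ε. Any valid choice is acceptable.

Suppose ε > 0. We want δ > 0 with 0 < |x − 7| < δ ⇒ |(9x)/(x + 11) − (7/2)| < ε.
Combining over a common denominator, (9x)/(x + 11) − (7/2) = [(9x)·18 − 63·(x + 11)] / [18·(x + 11)] = 99(x − 7) / (18(x + 11)).
So |(9x)/(x + 11) − (7/2)| = 99|x − 7| / (18·|x + 11|).
Require δ ≤ 9, so |x + 11| ≥ |18| − |x − 7| > 18 − 9 = 9.
Hence |(9x)/(x + 11) − (7/2)| < 99|x − 7|/(18·9) = (11/18)|x − 7|, which is < ε once |x − 7| < (18/11)ε.
Take δ = min(9, (18/11)ε). Then 0 < |x − 7| < δ forces both bounds, so |(9x)/(x + 11) − (7/2)| < ε.

δ = min(9, (18/11)ε)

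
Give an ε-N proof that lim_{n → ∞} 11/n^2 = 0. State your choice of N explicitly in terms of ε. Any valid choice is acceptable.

Let ε > 0 be given. For n ≥ 1, |11/n^2 − 0| = 11/n^2.
11/n^2 < ε ⇔ n^2 > 11/ε ⇔ n > (11/ε)^{1/2}.
Take N = (11/ε)^{1/2}. Then n > N implies 11/n^2 < ε.

N = (11/ε)^{1/2}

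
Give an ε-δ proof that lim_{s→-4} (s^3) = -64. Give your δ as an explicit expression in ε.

δ = min(2, ε/76)

Let ε > 0. We seek δ > 0 with 0 < |s + 4| < δ ⇒ |s^3 + 64| < ε.
Factor: s^3 + 64 = (s + 4)(s^2 - 4s + 16), so |s^3 + 64| = |s + 4|·|s^2 - 4s + 16|.
Restrict δ ≤ 2. Then |s + 4| < 2 gives |s| < 6, so by the triangle inequality |s^2 - 4s + 16| ≤ 6^2 + 4·6 + 16 = 76.
Hence |s^3 + 64| ≤ 76|s + 4|, which is < ε once |s + 4| < ε/76.
Take δ = min(2, ε/76). If 0 < |s + 4| < δ then both bounds hold and |s^3 + 64| ≤ 76|s + 4| < 76·(ε/76) = ε.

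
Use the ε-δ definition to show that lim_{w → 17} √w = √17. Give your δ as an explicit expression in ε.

Let ε > 0 be given. We want δ > 0 such that 0 < |w − 17| < δ implies |√w − √17| < ε.
Rationalise: √w − √17 = (w − 17)/(√w + √17), so |√w − √17| = |w − 17|/(√w + √17).
Restrict δ ≤ 17 so that |w − 17| < 17 forces w > 0, and then √w + √17 > √17.
Hence |√w − √17| < |w − 17|/√17, which is < ε once |w − 17| < √17·ε.
Take δ = min(17, √17·ε). If 0 < |w − 17| < δ then w > 0 and |√w − √17| < |w − 17|/√17 < ε.

δ = min(17, √17·ε)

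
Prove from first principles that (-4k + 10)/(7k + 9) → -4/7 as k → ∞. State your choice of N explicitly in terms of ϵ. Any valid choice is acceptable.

N = (106/49)/ϵ

Let ϵ > 0. For k ≥ 1, |(-4k + 10)/(7k + 9) + 4/7| = |106|/(7(7k + 9)) = 106/(7(7k + 9)).
Since 7k + 9 ≥ 7k for k ≥ 1, this is ≤ 106/(7·7k) = (106/49)/k.
So |(-4k + 10)/(7k + 9) + 4/7| < ϵ whenever k > (106/49)/ϵ.
Take N = (106/49)/ϵ. If k > N then |(-4k + 10)/(7k + 9) + 4/7| ≤ (106/49)/k < ϵ.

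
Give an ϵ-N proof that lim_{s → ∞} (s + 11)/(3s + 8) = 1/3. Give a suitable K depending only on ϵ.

Suppose ϵ > 0. We seek K > 0 such that s > K implies |(s + 11)/(3s + 8) − (1/3)| < ϵ.
(s + 11)/(3s + 8) − (1/3) = (3(s + 11) − (3s + 8)) / (3(3s + 8)) = 25/(3(3s + 8)).
For s > 0 we have 3s + 8 > 3s, so |(s + 11)/(3s + 8) − (1/3)| = 25/(3(3s + 8)) < 25/(3·3s) = (25/9)/s.
Thus |(s + 11)/(3s + 8) − (1/3)| < ϵ whenever s > (25/9)/ϵ.
Take K = (25/9)/ϵ. If s > K then |(s + 11)/(3s + 8) − (1/3)| < (25/9)/s < ϵ.

K = (25/9)/ϵ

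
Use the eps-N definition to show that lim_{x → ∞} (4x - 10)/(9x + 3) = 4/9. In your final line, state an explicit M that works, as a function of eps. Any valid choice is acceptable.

Let eps > 0 be given. We seek M > 0 such that x > M implies |(4x - 10)/(9x + 3) − (4/9)| < eps.
(4x - 10)/(9x + 3) − (4/9) = (9(4x - 10) − 4(9x + 3)) / (9(9x + 3)) = -102/(9(9x + 3)).
For x > 0 we have 9x + 3 > 9x, so |(4x - 10)/(9x + 3) − (4/9)| = 102/(9(9x + 3)) < 102/(9·9x) = (34/27)/x.
Thus |(4x - 10)/(9x + 3) − (4/9)| < eps whenever x > (34/27)/eps.
Take M = (34/27)/eps. If x > M then |(4x - 10)/(9x + 3) − (4/9)| < (34/27)/x < eps.

M = (34/27)/eps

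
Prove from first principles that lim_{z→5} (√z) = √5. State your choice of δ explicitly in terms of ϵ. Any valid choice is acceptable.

δ = min(5, √5·ϵ)

Let ϵ > 0. We want δ > 0 such that 0 < |z − 5| < δ implies |√z − √5| < ϵ.
Multiplying by the conjugate, |√z − √5| = |z − 5|/(√z + √5).
Restrict δ ≤ 5 so that |z − 5| < 5 forces z > 0, and then √z + √5 > √5.
Hence |√z − √5| < |z − 5|/√5, which is < ϵ once |z − 5| < √5·ϵ.
Take δ = min(5, √5·ϵ). If 0 < |z − 5| < δ then z > 0 and |√z − √5| < |z − 5|/√5 < ϵ.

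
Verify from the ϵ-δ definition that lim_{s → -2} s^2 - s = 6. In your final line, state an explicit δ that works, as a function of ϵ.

Suppose ϵ > 0. We want δ > 0 such that 0 < |s + 2| < δ implies |(s^2 - s) − 6| < ϵ.
(s^2 - s) − 6 = s^2 - s - 6 = (s + 2)(s - 3).
So |(s^2 - s) − 6| = |s + 2|·|s - 3|.
Assume first that |s + 2| < 1, so |s| < 3. Then |s - 3| ≤ 3 + 3 = 6.
Hence |(s^2 - s) − 6| ≤ 6|s + 2| < ϵ provided |s + 2| < ϵ/6.
Take δ = min(1, ϵ/6). Then 0 < |s + 2| < δ gives both |s + 2| < 1 and |s + 2| < ϵ/6, so |(s^2 - s) − 6| < ϵ.

δ = min(1, ϵ/6)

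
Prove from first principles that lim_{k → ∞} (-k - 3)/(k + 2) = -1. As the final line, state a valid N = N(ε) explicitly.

N = 1/ε

Suppose ε > 0. For k ≥ 1, |(-k - 3)/(k + 2) + 1| = |-1|/((k + 2)) = 1/((k + 2)).
Since k + 2 ≥ k for k ≥ 1, this is ≤ 1/(k) = 1/k.
So |(-k - 3)/(k + 2) + 1| < ε whenever k > 1/ε.
Take N = 1/ε. If k > N then |(-k - 3)/(k + 2) + 1| ≤ 1/k < ε.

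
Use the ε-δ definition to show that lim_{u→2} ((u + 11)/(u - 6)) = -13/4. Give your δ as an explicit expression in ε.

δ = min(2, (8/17)ε)

Fix ε > 0. We want δ > 0 with 0 < |u − 2| < δ ⇒ |(u + 11)/(u - 6) + 13/4| < ε.
Combining over a common denominator, (u + 11)/(u - 6) + 13/4 = [(u + 11)·(-4) − 13·(u - 6)] / [(-4)·(u - 6)] = -17(u − 2) / ((-4)(u - 6)).
So |(u + 11)/(u - 6) + 13/4| = 17|u − 2| / (4·|u − 6|).
Restrict δ ≤ 2. Then |u − 2| < 2 gives |u − 6| = |(u − 2) + (-4)| ≥ 4 − 2 = 2.
Hence |(u + 11)/(u - 6) + 13/4| < 17|u − 2|/(4·2) = (17/8)|u − 2|, which is < ε once |u − 2| < (8/17)ε.
Take δ = min(2, (8/17)ε). Then 0 < |u − 2| < δ forces both bounds, so |(u + 11)/(u - 6) + 13/4| < ε.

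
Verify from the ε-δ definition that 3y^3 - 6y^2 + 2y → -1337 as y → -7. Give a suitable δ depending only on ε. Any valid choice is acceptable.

δ = min(1, ε/599)

Let ε > 0 be given. We want δ > 0 such that 0 < |y + 7| < δ implies |(3y^3 - 6y^2 + 2y) + 1337| < ε.
(3y^3 - 6y^2 + 2y) + 1337 = 3y^3 - 6y^2 + 2y + 1337 = (y + 7)(3y^2 - 27y + 191).
So |(3y^3 - 6y^2 + 2y) + 1337| = |y + 7|·|3y^2 - 27y + 191|.
Require δ ≤ 1. Then |y + 7| < 1 gives |y| < 8, and by the triangle inequality |3y^2 - 27y + 191| ≤ 3·8^2 + 27·8 + 191 = 599.
Hence |(3y^3 - 6y^2 + 2y) + 1337| ≤ 599|y + 7| < ε provided |y + 7| < ε/599.
Choosing δ = min(1, ε/599) ensures both conditions, hence |(3y^3 - 6y^2 + 2y) + 1337| < ε.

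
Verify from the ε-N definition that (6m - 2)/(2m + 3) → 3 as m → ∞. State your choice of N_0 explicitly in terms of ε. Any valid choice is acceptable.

N_0 = (11/2)/ε

Fix ε > 0. For m ≥ 1, |(6m - 2)/(2m + 3) − 3| = |-22|/(2(2m + 3)) = 22/(2(2m + 3)).
Since 2m + 3 ≥ 2m for m ≥ 1, this is ≤ 22/(2·2m) = (11/2)/m.
So |(6m - 2)/(2m + 3) − 3| < ε whenever m > (11/2)/ε.
Take N_0 = (11/2)/ε. If m > N_0 then |(6m - 2)/(2m + 3) − 3| ≤ (11/2)/m < ε.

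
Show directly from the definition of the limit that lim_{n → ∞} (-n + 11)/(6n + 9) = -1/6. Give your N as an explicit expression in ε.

Let ε > 0. For n ≥ 1, |(-n + 11)/(6n + 9) + 1/6| = |75|/(6(6n + 9)) = 75/(6(6n + 9)).
Since 6n + 9 ≥ 6n for n ≥ 1, this is ≤ 75/(6·6n) = (25/12)/n.
So |(-n + 11)/(6n + 9) + 1/6| < ε whenever n > (25/12)/ε.
Take N = (25/12)/ε. If n > N then |(-n + 11)/(6n + 9) + 1/6| ≤ (25/12)/n < ε.

N = (25/12)/ε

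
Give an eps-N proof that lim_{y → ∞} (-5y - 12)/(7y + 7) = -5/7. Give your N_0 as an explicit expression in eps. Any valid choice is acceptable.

Let eps > 0. We seek N_0 > 0 such that y > N_0 implies |(-5y - 12)/(7y + 7) + 5/7| < eps.
(-5y - 12)/(7y + 7) + 5/7 = (7(-5y - 12) − (-5)(7y + 7)) / (7(7y + 7)) = -49/(7(7y + 7)).
For y > 0 we have 7y + 7 > 7y, so |(-5y - 12)/(7y + 7) + 5/7| = 49/(7(7y + 7)) < 49/(7·7y) = 1/y.
Thus |(-5y - 12)/(7y + 7) + 5/7| < eps whenever y > 1/eps.
Take N_0 = 1/eps. If y > N_0 then |(-5y - 12)/(7y + 7) + 5/7| < 1/y < eps.

N_0 = 1/eps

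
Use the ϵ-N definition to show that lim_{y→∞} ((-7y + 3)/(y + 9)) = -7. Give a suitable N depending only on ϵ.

N = 66/ϵ

Let ϵ > 0. We seek N > 0 such that y > N implies |(-7y + 3)/(y + 9) + 7| < ϵ.
(-7y + 3)/(y + 9) + 7 = ((-7y + 3) − (-7)(y + 9)) / ((y + 9)) = 66/((y + 9)).
For y > 0 we have y + 9 > y, so |(-7y + 3)/(y + 9) + 7| = 66/((y + 9)) < 66/(y) = 66/y.
Thus |(-7y + 3)/(y + 9) + 7| < ϵ whenever y > 66/ϵ.
Take N = 66/ϵ. If y > N then |(-7y + 3)/(y + 9) + 7| < 66/y < ϵ.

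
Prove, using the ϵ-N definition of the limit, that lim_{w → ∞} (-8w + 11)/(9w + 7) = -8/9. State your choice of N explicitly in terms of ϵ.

Suppose ϵ > 0. We seek N > 0 such that w > N implies |(-8w + 11)/(9w + 7) + 8/9| < ϵ.
(-8w + 11)/(9w + 7) + 8/9 = (9(-8w + 11) − (-8)(9w + 7)) / (9(9w + 7)) = 155/(9(9w + 7)).
For w > 0 we have 9w + 7 > 9w, so |(-8w + 11)/(9w + 7) + 8/9| = 155/(9(9w + 7)) < 155/(9·9w) = (155/81)/w.
Thus |(-8w + 11)/(9w + 7) + 8/9| < ϵ whenever w > (155/81)/ϵ.
Take N = (155/81)/ϵ. If w > N then |(-8w + 11)/(9w + 7) + 8/9| < (155/81)/w < ϵ.

N = (155/81)/ϵ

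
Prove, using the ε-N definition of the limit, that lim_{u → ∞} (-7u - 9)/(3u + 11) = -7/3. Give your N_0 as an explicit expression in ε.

Fix ε > 0. We seek N_0 > 0 such that u > N_0 implies |(-7u - 9)/(3u + 11) + 7/3| < ε.
(-7u - 9)/(3u + 11) + 7/3 = (3(-7u - 9) − (-7)(3u + 11)) / (3(3u + 11)) = 50/(3(3u + 11)).
For u > 0 we have 3u + 11 > 3u, so |(-7u - 9)/(3u + 11) + 7/3| = 50/(3(3u + 11)) < 50/(3·3u) = (50/9)/u.
Thus |(-7u - 9)/(3u + 11) + 7/3| < ε whenever u > (50/9)/ε.
Take N_0 = (50/9)/ε. If u > N_0 then |(-7u - 9)/(3u + 11) + 7/3| < (50/9)/u < ε.

N_0 = (50/9)/ε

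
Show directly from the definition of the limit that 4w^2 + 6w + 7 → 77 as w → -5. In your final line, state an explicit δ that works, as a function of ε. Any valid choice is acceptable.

Let ε > 0 be given. We want δ > 0 such that 0 < |w + 5| < δ implies |(4w^2 + 6w + 7) − 77| < ε.
(4w^2 + 6w + 7) − 77 = 4w^2 + 6w - 70 = (w + 5)(4w - 14).
So |(4w^2 + 6w + 7) − 77| = |w + 5|·|4w - 14|.
Assume first that |w + 5| < 2, so |w| < 7. Then |4w - 14| ≤ 4·7 + 14 = 42.
Hence |(4w^2 + 6w + 7) − 77| ≤ 42|w + 5| < ε provided |w + 5| < ε/42.
Choosing δ = min(2, ε/42) ensures both conditions, hence |(4w^2 + 6w + 7) − 77| < ε.

δ = min(2, ε/42)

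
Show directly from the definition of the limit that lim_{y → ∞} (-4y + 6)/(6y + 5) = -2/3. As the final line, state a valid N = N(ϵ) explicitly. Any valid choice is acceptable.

Let ϵ > 0 be given. We seek N > 0 such that y > N implies |(-4y + 6)/(6y + 5) + 2/3| < ϵ.
(-4y + 6)/(6y + 5) + 2/3 = (6(-4y + 6) − (-4)(6y + 5)) / (6(6y + 5)) = 56/(6(6y + 5)).
For y > 0 we have 6y + 5 > 6y, so |(-4y + 6)/(6y + 5) + 2/3| = 56/(6(6y + 5)) < 56/(6·6y) = (14/9)/y.
Thus |(-4y + 6)/(6y + 5) + 2/3| < ϵ whenever y > (14/9)/ϵ.
Take N = (14/9)/ϵ. If y > N then |(-4y + 6)/(6y + 5) + 2/3| < (14/9)/y < ϵ.

N = (14/9)/ϵ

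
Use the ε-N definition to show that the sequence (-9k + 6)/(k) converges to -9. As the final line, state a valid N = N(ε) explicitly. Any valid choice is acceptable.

Suppose ε > 0. For k ≥ 1, |(-9k + 6)/(k) + 9| = |6|/((k)) = 6/((k)).
Since k ≥ k for k ≥ 1, this is ≤ 6/(k) = 6/k.
So |(-9k + 6)/(k) + 9| < ε whenever k > 6/ε.
Take N = 6/ε. If k > N then |(-9k + 6)/(k) + 9| ≤ 6/k < ε.

N = 6/ε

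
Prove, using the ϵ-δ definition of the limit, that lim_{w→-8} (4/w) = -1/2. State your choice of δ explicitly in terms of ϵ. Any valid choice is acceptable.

δ = min(4, 8ϵ)

Fix ϵ > 0. We seek δ > 0 such that 0 < |w + 8| < δ implies |4/w + 1/2| < ϵ.
|4/w + 1/2| = 4·|-8 − w|/(8·|w|) = 4|w + 8|/(8|w|).
Restrict δ ≤ 4. Then |w + 8| < 4 gives |w| > 4, so 8|w| > 32.
Then |4/w + 1/2| < 4|w + 8|/32, which is < ϵ when |w + 8| < 8ϵ.
Take δ = min(4, 8ϵ). Then 0 < |w + 8| < δ gives both |w + 8| < 4 and |w + 8| < 8ϵ, so |4/w + 1/2| < ϵ.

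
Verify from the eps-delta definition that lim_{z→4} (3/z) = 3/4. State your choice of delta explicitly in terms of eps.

Let eps > 0. We seek delta > 0 such that 0 < |z − 4| < delta implies |3/z − (3/4)| < eps.
|3/z − (3/4)| = 3·|4 − z|/(4·|z|) = 3|z − 4|/(4|z|).
Require delta ≤ 2 so that |z| > 4 − 2 = 2, hence 4|z| > 8.
Then |3/z − (3/4)| < 3|z − 4|/8, which is < eps when |z − 4| < (8/3)eps.
Take delta = min(2, (8/3)eps). Then 0 < |z − 4| < delta gives both |z − 4| < 2 and |z − 4| < (8/3)eps, so |3/z − (3/4)| < eps.

delta = min(2, (8/3)eps)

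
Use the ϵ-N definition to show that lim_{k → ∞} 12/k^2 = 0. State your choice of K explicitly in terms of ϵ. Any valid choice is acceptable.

K = (12/ϵ)^{1/2}

Suppose ϵ > 0. For k ≥ 1, |12/k^2 − 0| = 12/k^2.
12/k^2 < ϵ ⇔ k^2 > 12/ϵ ⇔ k > (12/ϵ)^{1/2}.
Take K = (12/ϵ)^{1/2}. Then k > K implies 12/k^2 < ϵ.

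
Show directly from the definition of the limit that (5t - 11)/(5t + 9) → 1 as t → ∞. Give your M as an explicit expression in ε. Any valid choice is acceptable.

Let ε > 0 be given. We seek M > 0 such that t > M implies |(5t - 11)/(5t + 9) − 1| < ε.
(5t - 11)/(5t + 9) − 1 = (5(5t - 11) − 5(5t + 9)) / (5(5t + 9)) = -100/(5(5t + 9)).
For t > 0 we have 5t + 9 > 5t, so |(5t - 11)/(5t + 9) − 1| = 100/(5(5t + 9)) < 100/(5·5t) = 4/t.
Thus |(5t - 11)/(5t + 9) − 1| < ε whenever t > 4/ε.
Take M = 4/ε. If t > M then |(5t - 11)/(5t + 9) − 1| < 4/t < ε.

M = 4/ε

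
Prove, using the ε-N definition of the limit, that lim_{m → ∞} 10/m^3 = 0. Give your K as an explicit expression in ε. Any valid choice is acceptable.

Fix ε > 0. For m ≥ 1, |10/m^3 − 0| = 10/m^3.
10/m^3 < ε ⇔ m^3 > 10/ε ⇔ m > (10/ε)^{1/3}.
Take K = (10/ε)^{1/3}. Then m > K implies 10/m^3 < ε.

K = (10/ε)^{1/3}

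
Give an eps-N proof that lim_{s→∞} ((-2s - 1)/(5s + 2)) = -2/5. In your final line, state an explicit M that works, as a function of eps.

M = (1/25)/eps

Let eps > 0. We seek M > 0 such that s > M implies |(-2s - 1)/(5s + 2) + 2/5| < eps.
(-2s - 1)/(5s + 2) + 2/5 = (5(-2s - 1) − (-2)(5s + 2)) / (5(5s + 2)) = -1/(5(5s + 2)).
For s > 0 we have 5s + 2 > 5s, so |(-2s - 1)/(5s + 2) + 2/5| = 1/(5(5s + 2)) < 1/(5·5s) = (1/25)/s.
Thus |(-2s - 1)/(5s + 2) + 2/5| < eps whenever s > (1/25)/eps.
Take M = (1/25)/eps. If s > M then |(-2s - 1)/(5s + 2) + 2/5| < (1/25)/s < eps.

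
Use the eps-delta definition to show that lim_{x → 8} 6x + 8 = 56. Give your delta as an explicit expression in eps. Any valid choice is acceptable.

delta = eps/6

Fix eps > 0. We need delta > 0 so that 0 < |x − 8| < delta implies |(6x + 8) − 56| < eps.
Since (6x + 8) − 56 = 6(x − 8), we have |(6x + 8) − 56| = 6|x − 8|.
So 6|x − 8| < eps exactly when |x − 8| < eps/6.
Choosing delta = eps/6 gives |(6x + 8) − 56| = 6|x − 8| < eps whenever |x − 8| < delta.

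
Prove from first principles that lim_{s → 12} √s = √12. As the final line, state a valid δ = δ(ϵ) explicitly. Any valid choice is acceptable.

δ = min(12, √12·ϵ)

Let ϵ > 0. We want δ > 0 such that 0 < |s − 12| < δ implies |√s − √12| < ϵ.
Rationalise: √s − √12 = (s − 12)/(√s + √12), so |√s − √12| = |s − 12|/(√s + √12).
Restrict δ ≤ 12 so that |s − 12| < 12 forces s > 0, and then √s + √12 > √12.
Hence |√s − √12| < |s − 12|/√12, which is < ϵ once |s − 12| < √12·ϵ.
Take δ = min(12, √12·ϵ). If 0 < |s − 12| < δ then s > 0 and |√s − √12| < |s − 12|/√12 < ϵ.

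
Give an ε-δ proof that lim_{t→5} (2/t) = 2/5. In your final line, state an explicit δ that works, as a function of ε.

δ = min(5/2, (25/4)ε)

Fix ε > 0. We seek δ > 0 such that 0 < |t − 5| < δ implies |2/t − (2/5)| < ε.
|2/t − (2/5)| = 2·|5 − t|/(5·|t|) = 2|t − 5|/(5|t|).
Restrict δ ≤ 5/2. Then |t − 5| < 5/2 gives |t| > 5/2, so 5|t| > 25/2.
Then |2/t − (2/5)| < 2|t − 5|/(25/2), which is < ε when |t − 5| < (25/4)ε.
Take δ = min(5/2, (25/4)ε). Then 0 < |t − 5| < δ gives both |t − 5| < 5/2 and |t − 5| < (25/4)ε, so |2/t − (2/5)| < ε.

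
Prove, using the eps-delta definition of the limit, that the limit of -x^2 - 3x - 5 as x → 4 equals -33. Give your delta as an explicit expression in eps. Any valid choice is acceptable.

Fix eps > 0. We want delta > 0 such that 0 < |x − 4| < delta implies |(-x^2 - 3x - 5) + 33| < eps.
(-x^2 - 3x - 5) + 33 = -x^2 - 3x + 28 = (x − 4)(-x - 7).
So |(-x^2 - 3x - 5) + 33| = |x − 4|·|-x - 7|.
Assume first that |x − 4| < 1, so |x| < 5. Then |-x - 7| ≤ 5 + 7 = 12.
Hence |(-x^2 - 3x - 5) + 33| ≤ 12|x − 4| < eps provided |x − 4| < eps/12.
Take delta = min(1, eps/12). Then 0 < |x − 4| < delta gives both |x − 4| < 1 and |x − 4| < eps/12, so |(-x^2 - 3x - 5) + 33| < eps.

delta = min(1, eps/12)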